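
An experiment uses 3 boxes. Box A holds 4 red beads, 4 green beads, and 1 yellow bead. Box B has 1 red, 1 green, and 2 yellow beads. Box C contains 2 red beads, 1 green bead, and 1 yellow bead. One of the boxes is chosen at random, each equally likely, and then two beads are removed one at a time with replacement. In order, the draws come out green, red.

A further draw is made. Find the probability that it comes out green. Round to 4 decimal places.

0.3498

Under each hypothesis, the probability of the observed sequence is: P(data | box A) = (4/9)(4/9) = 0.19753; P(data | box B) = (1/4)(1/4) = 0.0625; P(data | box C) = (1/4)(2/4) = 0.125.
Weighting by the prior gives 1/3 · 0.19753 = 0.065844, 1/3 · 0.0625 = 0.020833, 1/3 · 0.125 = 0.041667; summing to 0.12834.
Normalising, the posterior is P(box A | data) = 0.51303, P(box B | data) = 0.16232, P(box C | data) = 0.32465.
The predictive probability is P(green next | data) = (4/9)(0.51303) + (1/4)(0.16232) + (1/4)(0.32465) = 0.34976.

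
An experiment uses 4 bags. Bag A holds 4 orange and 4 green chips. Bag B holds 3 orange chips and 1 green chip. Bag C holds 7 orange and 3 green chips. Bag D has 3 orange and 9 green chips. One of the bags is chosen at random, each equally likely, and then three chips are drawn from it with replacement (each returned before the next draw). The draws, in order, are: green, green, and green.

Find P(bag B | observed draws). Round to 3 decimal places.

The likelihood of the observed sequence under each hypothesis: P(data | bag A) = (4/8)(4/8)(4/8) = 0.125; P(data | bag B) = (1/4)(1/4)(1/4) = 0.015625; P(data | bag C) = (3/10)(3/10)(3/10) = 0.027; P(data | bag D) = (9/12)(9/12)(9/12) = 0.42188.
Weighting by the prior gives 1/4 · 0.125 = 0.03125, 1/4 · 0.015625 = 0.0039062, 1/4 · 0.027 = 0.00675, 1/4 · 0.42188 = 0.10547; with total 0.14738.
Hence P(bag B | data) = (0.0039062) / (0.14738) = 0.026506.

0.027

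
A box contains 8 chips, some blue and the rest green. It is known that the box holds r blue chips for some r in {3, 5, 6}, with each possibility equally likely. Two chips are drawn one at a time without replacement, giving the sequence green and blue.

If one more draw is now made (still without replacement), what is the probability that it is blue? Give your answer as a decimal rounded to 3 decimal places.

0.595

For each hypothesis, P(data | H) works out to: P(data | r = 3) = (5/8)(3/7) = 15/56; P(data | r = 5) = (3/8)(5/7) = 15/56; P(data | r = 6) = (2/8)(6/7) = 3/14.
The prior-weighted likelihoods are 1/3 · 15/56 = 5/56, 1/3 · 15/56 = 5/56, 1/3 · 3/14 = 1/14; with total 1/4.
Normalising, the posterior is P(r = 3 | data) = 5/14, P(r = 5 | data) = 5/14, P(r = 6 | data) = 2/7.
Averaging over the posterior, P(blue next | data) = (1/3)(5/14) + (2/3)(5/14) + (5/6)(2/7) = 25/42.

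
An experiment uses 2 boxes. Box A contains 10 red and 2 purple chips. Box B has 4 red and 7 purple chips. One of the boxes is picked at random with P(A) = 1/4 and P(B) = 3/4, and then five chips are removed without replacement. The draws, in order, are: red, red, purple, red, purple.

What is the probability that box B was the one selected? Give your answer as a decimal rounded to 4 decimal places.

0.7826

The likelihood of the observed sequence under each hypothesis: P(data | box A) = (10/12)(9/11)(2/10)(8/9)(1/8) = 0.015152; P(data | box B) = (4/11)(3/10)(7/9)(2/8)(6/7) = 0.018182.
Multiplying each by its prior: 1/4 · 0.015152 = 0.0037879, 3/4 · 0.018182 = 0.013636; with total 0.017424.
By Bayes' rule, P(box B | data) = (0.013636) / (0.017424) = 0.78261.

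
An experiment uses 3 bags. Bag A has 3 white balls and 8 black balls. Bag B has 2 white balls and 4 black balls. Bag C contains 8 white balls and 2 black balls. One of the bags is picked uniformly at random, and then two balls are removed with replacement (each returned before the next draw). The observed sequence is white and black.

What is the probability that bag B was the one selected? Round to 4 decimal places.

0.3828

For each hypothesis, P(data | H) works out to: P(data | bag A) = (3/11)(8/11) = 0.19835; P(data | bag B) = (2/6)(4/6) = 0.22222; P(data | bag C) = (8/10)(2/10) = 0.16.
Weighting by the prior gives 1/3 · 0.19835 = 0.066116, 1/3 · 0.22222 = 0.074074, 1/3 · 0.16 = 0.053333; with total 0.19352.
Therefore the posterior P(bag B | data) = (0.074074) / (0.19352) = 0.38277.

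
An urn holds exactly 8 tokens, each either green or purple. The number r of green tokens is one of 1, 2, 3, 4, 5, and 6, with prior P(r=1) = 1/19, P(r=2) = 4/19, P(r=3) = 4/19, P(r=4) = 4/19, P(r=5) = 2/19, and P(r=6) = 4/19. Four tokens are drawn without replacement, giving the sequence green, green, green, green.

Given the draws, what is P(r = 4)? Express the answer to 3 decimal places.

0.054

Compute the likelihood of the observed sequence for each case: P(data | r = 1) = (1/8)(0/7) = 0; P(data | r = 2) = (2/8)(1/7)(0/6) = 0; P(data | r = 3) = (3/8)(2/7)(1/6)(0/5) = 0; P(data | r = 4) = (4/8)(3/7)(2/6)(1/5) = 1/70; P(data | r = 5) = (5/8)(4/7)(3/6)(2/5) = 1/14; P(data | r = 6) = (6/8)(5/7)(4/6)(3/5) = 3/14.
Multiplying each by its prior: 1/19 · 0 = 0, 4/19 · 0 = 0, 4/19 · 0 = 0, 4/19 · 1/70 = 2/665, 2/19 · 1/14 = 1/133, 4/19 · 3/14 = 6/133; these sum to 37/665.
By Bayes' rule, P(r = 4 | data) = (2/665) / (37/665) = 2/37.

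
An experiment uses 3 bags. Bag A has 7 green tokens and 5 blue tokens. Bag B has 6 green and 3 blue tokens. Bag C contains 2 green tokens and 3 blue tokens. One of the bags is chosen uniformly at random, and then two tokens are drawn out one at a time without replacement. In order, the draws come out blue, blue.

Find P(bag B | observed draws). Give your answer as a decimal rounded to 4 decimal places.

0.1558

For each hypothesis, P(data | H) works out to: P(data | bag A) = (5/12)(4/11) = 0.15152; P(data | bag B) = (3/9)(2/8) = 0.083333; P(data | bag C) = (3/5)(2/4) = 0.3.
Multiplying each by its prior: 1/3 · 0.15152 = 0.050505, 1/3 · 0.083333 = 0.027778, 1/3 · 0.3 = 0.1; these sum to 0.17828.
By Bayes' rule, P(bag B | data) = (0.027778) / (0.17828) = 0.15581.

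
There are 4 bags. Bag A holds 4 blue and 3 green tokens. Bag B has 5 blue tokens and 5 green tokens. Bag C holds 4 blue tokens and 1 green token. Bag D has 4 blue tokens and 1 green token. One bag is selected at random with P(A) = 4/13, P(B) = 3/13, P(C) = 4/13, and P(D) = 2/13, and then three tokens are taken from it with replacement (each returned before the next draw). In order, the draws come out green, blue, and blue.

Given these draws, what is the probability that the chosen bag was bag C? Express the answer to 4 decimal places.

0.3007

The likelihood of the observed sequence under each hypothesis: P(data | bag A) = (3/7)(4/7)(4/7) = 0.13994; P(data | bag B) = (5/10)(5/10)(5/10) = 0.125; P(data | bag C) = (1/5)(4/5)(4/5) = 0.128; P(data | bag D) = (1/5)(4/5)(4/5) = 0.128.
Weighting by the prior gives 4/13 · 0.13994 = 0.043059, 3/13 · 0.125 = 0.028846, 4/13 · 0.128 = 0.039385, 2/13 · 0.128 = 0.019692; with total 0.13098.
Therefore the posterior P(bag C | data) = (0.039385) / (0.13098) = 0.30069.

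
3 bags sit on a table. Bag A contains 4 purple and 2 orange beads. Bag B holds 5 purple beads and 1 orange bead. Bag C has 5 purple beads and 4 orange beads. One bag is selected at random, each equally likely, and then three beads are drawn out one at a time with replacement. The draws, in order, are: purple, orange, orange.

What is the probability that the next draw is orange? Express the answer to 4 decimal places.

0.3736

Compute the likelihood of the observed sequence for each case: P(data | bag A) = (4/6)(2/6)(2/6) = 0.074074; P(data | bag B) = (5/6)(1/6)(1/6) = 0.023148; P(data | bag C) = (5/9)(4/9)(4/9) = 0.10974.
Weighting by the prior gives 1/3 · 0.074074 = 0.024691, 1/3 · 0.023148 = 0.007716, 1/3 · 0.10974 = 0.03658; with total 0.068987.
Normalising, the posterior is P(bag A | data) = 0.35791, P(bag B | data) = 0.11185, P(bag C | data) = 0.53024.
So P(orange next | data) = Σ P(orange next | H) P(H | data) = (1/3)(0.35791) + (1/6)(0.11185) + (4/9)(0.53024) = 0.37361.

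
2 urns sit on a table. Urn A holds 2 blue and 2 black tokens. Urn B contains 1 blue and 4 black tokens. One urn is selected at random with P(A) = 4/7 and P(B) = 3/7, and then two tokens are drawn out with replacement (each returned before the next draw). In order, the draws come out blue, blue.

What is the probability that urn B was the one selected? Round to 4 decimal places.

0.1071

Compute the likelihood of the observed sequence for each case: P(data | urn A) = (2/4)(2/4) = 1/4; P(data | urn B) = (1/5)(1/5) = 1/25.
Multiplying each by its prior: 4/7 · 1/4 = 1/7, 3/7 · 1/25 = 3/175; with total 4/25.
So P(urn B | data) = (3/175) / (4/25) = 3/28.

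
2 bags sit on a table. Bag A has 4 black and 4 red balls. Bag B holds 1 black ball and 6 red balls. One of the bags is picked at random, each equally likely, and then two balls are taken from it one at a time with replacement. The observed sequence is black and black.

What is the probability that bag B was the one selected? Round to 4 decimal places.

For each hypothesis, P(data | H) works out to: P(data | bag A) = (4/8)(4/8) = 1/4; P(data | bag B) = (1/7)(1/7) = 1/49.
The prior-weighted likelihoods are 1/2 · 1/4 = 1/8, 1/2 · 1/49 = 1/98; these sum to 53/392.
By Bayes' rule, P(bag B | data) = (1/98) / (53/392) = 4/53.

0.0755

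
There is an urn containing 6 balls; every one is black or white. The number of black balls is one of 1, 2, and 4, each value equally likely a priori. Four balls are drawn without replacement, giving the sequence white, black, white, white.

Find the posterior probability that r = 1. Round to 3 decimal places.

For each hypothesis, P(data | H) works out to: P(data | r = 1) = (5/6)(1/5)(4/4)(3/3) = 1/6; P(data | r = 2) = (4/6)(2/5)(3/4)(2/3) = 2/15; P(data | r = 4) = (2/6)(4/5)(1/4)(0/3) = 0.
The prior-weighted likelihoods are 1/3 · 1/6 = 1/18, 1/3 · 2/15 = 2/45, 1/3 · 0 = 0; these sum to 1/10.
By Bayes' rule, P(r = 1 | data) = (1/18) / (1/10) = 5/9.

0.556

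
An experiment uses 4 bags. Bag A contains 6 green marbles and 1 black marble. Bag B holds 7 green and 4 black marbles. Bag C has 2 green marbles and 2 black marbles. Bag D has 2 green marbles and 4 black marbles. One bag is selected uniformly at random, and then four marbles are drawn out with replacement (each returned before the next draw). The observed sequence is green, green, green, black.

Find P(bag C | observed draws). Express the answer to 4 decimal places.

For each hypothesis, P(data | H) works out to: P(data | bag A) = (6/7)(6/7)(6/7)(1/7) = 0.089963; P(data | bag B) = (7/11)(7/11)(7/11)(4/11) = 0.093709; P(data | bag C) = (2/4)(2/4)(2/4)(2/4) = 0.0625; P(data | bag D) = (2/6)(2/6)(2/6)(4/6) = 0.024691.
Multiplying each by its prior: 1/4 · 0.089963 = 0.022491, 1/4 · 0.093709 = 0.023427, 1/4 · 0.0625 = 0.015625, 1/4 · 0.024691 = 0.0061728; these sum to 0.067716.
By Bayes' rule, P(bag C | data) = (0.015625) / (0.067716) = 0.23074.

0.2307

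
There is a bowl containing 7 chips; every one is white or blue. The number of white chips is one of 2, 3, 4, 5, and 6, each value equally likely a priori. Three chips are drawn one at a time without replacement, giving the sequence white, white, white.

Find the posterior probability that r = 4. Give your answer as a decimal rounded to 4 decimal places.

0.1143

Under each hypothesis, the probability of the observed sequence is: P(data | r = 2) = (2/7)(1/6)(0/5) = 0; P(data | r = 3) = (3/7)(2/6)(1/5) = 1/35; P(data | r = 4) = (4/7)(3/6)(2/5) = 4/35; P(data | r = 5) = (5/7)(4/6)(3/5) = 2/7; P(data | r = 6) = (6/7)(5/6)(4/5) = 4/7.
Weighting by the prior gives 1/5 · 0 = 0, 1/5 · 1/35 = 1/175, 1/5 · 4/35 = 4/175, 1/5 · 2/7 = 2/35, 1/5 · 4/7 = 4/35; with total 1/5.
By Bayes' rule, P(r = 4 | data) = (4/175) / (1/5) = 4/35.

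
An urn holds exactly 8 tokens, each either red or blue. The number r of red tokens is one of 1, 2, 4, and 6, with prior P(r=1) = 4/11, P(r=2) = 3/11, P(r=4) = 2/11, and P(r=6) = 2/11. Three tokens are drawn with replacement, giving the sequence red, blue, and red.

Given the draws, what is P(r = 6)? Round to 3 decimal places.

0.387

Under each hypothesis, the probability of the observed sequence is: P(data | r = 1) = (1/8)(7/8)(1/8) = 0.013672; P(data | r = 2) = (2/8)(6/8)(2/8) = 0.046875; P(data | r = 4) = (4/8)(4/8)(4/8) = 0.125; P(data | r = 6) = (6/8)(2/8)(6/8) = 0.14062.
Multiplying each by its prior: 4/11 · 0.013672 = 0.0049716, 3/11 · 0.046875 = 0.012784, 2/11 · 0.125 = 0.022727, 2/11 · 0.14062 = 0.025568; summing to 0.066051.
Hence P(r = 6 | data) = (0.025568) / (0.066051) = 0.3871.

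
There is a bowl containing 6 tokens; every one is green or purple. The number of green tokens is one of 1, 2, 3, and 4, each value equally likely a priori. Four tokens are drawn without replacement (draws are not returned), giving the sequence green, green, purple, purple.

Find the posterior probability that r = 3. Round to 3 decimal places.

Under each hypothesis, the probability of the observed sequence is: P(data | r = 1) = (1/6)(0/5) = 0; P(data | r = 2) = (2/6)(1/5)(4/4)(3/3) = 1/15; P(data | r = 3) = (3/6)(2/5)(3/4)(2/3) = 1/10; P(data | r = 4) = (4/6)(3/5)(2/4)(1/3) = 1/15.
The prior-weighted likelihoods are 1/4 · 0 = 0, 1/4 · 1/15 = 1/60, 1/4 · 1/10 = 1/40, 1/4 · 1/15 = 1/60; summing to 7/120.
Hence P(r = 3 | data) = (1/40) / (7/120) = 3/7.

0.429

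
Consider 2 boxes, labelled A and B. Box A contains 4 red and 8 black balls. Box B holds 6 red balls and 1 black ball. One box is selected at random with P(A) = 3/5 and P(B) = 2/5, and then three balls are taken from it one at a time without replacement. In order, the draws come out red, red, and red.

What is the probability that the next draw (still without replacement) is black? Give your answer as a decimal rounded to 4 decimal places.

The likelihood of the observed sequence under each hypothesis: P(data | box A) = (4/12)(3/11)(2/10) = 0.018182; P(data | box B) = (6/7)(5/6)(4/5) = 0.57143.
Weighting by the prior gives 3/5 · 0.018182 = 0.010909, 2/5 · 0.57143 = 0.22857; summing to 0.23948.
Dividing through by the total gives posterior P(box A | data) = 0.045553, P(box B | data) = 0.95445.
Averaging over the posterior, P(black next | data) = (8/9)(0.045553) + (1/4)(0.95445) = 0.2791.

0.2791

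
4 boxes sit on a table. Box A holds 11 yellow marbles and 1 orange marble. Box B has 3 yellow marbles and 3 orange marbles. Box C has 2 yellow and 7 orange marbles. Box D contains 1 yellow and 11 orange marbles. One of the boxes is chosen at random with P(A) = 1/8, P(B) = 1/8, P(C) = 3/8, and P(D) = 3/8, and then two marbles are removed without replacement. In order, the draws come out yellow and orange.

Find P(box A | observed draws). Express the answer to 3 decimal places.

0.068

Under each hypothesis, the probability of the observed sequence is: P(data | box A) = (11/12)(1/11) = 1/12; P(data | box B) = (3/6)(3/5) = 3/10; P(data | box C) = (2/9)(7/8) = 7/36; P(data | box D) = (1/12)(11/11) = 1/12.
Multiplying each by its prior: 1/8 · 1/12 = 1/96, 1/8 · 3/10 = 3/80, 3/8 · 7/36 = 7/96, 3/8 · 1/12 = 1/32; summing to 73/480.
Hence P(box A | data) = (1/96) / (73/480) = 5/73.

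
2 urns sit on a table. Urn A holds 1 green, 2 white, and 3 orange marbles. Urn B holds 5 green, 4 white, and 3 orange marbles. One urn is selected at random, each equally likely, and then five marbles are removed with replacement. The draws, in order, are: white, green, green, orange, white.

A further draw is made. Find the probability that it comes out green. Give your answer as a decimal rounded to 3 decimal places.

0.356

The likelihood of the observed sequence under each hypothesis: P(data | urn A) = (2/6)(1/6)(1/6)(3/6)(2/6) = 0.0015432; P(data | urn B) = (4/12)(5/12)(5/12)(3/12)(4/12) = 0.0048225.
Multiplying each by its prior: 1/2 · 0.0015432 = 0.0007716, 1/2 · 0.0048225 = 0.0024113; summing to 0.0031829.
Normalising, the posterior is P(urn A | data) = 0.24242, P(urn B | data) = 0.75758.
So P(green next | data) = Σ P(green next | H) P(H | data) = (1/6)(0.24242) + (5/12)(0.75758) = 0.35606.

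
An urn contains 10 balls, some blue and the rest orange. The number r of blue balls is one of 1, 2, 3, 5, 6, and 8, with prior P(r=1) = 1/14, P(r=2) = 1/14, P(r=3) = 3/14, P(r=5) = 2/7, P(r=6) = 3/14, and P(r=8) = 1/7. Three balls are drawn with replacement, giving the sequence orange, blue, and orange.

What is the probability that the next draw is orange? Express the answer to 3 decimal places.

The likelihood of the observed sequence under each hypothesis: P(data | r = 1) = (9/10)(1/10)(9/10) = 0.081; P(data | r = 2) = (8/10)(2/10)(8/10) = 0.128; P(data | r = 3) = (7/10)(3/10)(7/10) = 0.147; P(data | r = 5) = (5/10)(5/10)(5/10) = 0.125; P(data | r = 6) = (4/10)(6/10)(4/10) = 0.096; P(data | r = 8) = (2/10)(8/10)(2/10) = 0.032.
The prior-weighted likelihoods are 1/14 · 0.081 = 0.0057857, 1/14 · 0.128 = 0.0091429, 3/14 · 0.147 = 0.0315, 2/7 · 0.125 = 0.035714, 3/14 · 0.096 = 0.020571, 1/7 · 0.032 = 0.0045714; these sum to 0.10729.
The posterior is then P(r = 1 | data) = 0.053928, P(r = 2 | data) = 0.08522, P(r = 3 | data) = 0.29361, P(r = 5 | data) = 0.33289, P(r = 6 | data) = 0.19174, P(r = 8 | data) = 0.04261.
So P(orange next | data) = Σ P(orange next | H) P(H | data) = (9/10)(0.053928) + (4/5)(0.08522) + (7/10)(0.29361) + (1/2)(0.33289) + (2/5)(0.19174) + (1/5)(0.04261) = 0.5739.

0.574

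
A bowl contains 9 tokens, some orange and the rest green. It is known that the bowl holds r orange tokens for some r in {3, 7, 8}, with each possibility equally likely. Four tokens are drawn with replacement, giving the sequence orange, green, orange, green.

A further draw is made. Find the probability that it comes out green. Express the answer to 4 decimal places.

0.4566

The likelihood of the observed sequence under each hypothesis: P(data | r = 3) = (3/9)(6/9)(3/9)(6/9) = 0.049383; P(data | r = 7) = (7/9)(2/9)(7/9)(2/9) = 0.029873; P(data | r = 8) = (8/9)(1/9)(8/9)(1/9) = 0.0097546.
Weighting by the prior gives 1/3 · 0.049383 = 0.016461, 1/3 · 0.029873 = 0.0099578, 1/3 · 0.0097546 = 0.0032515; with total 0.02967.
Dividing through by the total gives posterior P(r = 3 | data) = 0.55479, P(r = 7 | data) = 0.33562, P(r = 8 | data) = 0.10959.
So P(green next | data) = Σ P(green next | H) P(H | data) = (2/3)(0.55479) + (2/9)(0.33562) + (1/9)(0.10959) = 0.45662.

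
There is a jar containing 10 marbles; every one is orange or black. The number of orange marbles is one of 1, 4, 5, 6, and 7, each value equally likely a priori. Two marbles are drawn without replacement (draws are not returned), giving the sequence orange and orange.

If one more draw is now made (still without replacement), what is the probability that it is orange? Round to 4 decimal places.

0.4976

Under each hypothesis, the probability of the observed sequence is: P(data | r = 1) = (1/10)(0/9) = 0; P(data | r = 4) = (4/10)(3/9) = 2/15; P(data | r = 5) = (5/10)(4/9) = 2/9; P(data | r = 6) = (6/10)(5/9) = 1/3; P(data | r = 7) = (7/10)(6/9) = 7/15.
Weighting by the prior gives 1/5 · 0 = 0, 1/5 · 2/15 = 2/75, 1/5 · 2/9 = 2/45, 1/5 · 1/3 = 1/15, 1/5 · 7/15 = 7/75; these sum to 52/225.
Dividing through by the total gives posterior P(r = 1 | data) = 0, P(r = 4 | data) = 3/26, P(r = 5 | data) = 5/26, P(r = 6 | data) = 15/52, P(r = 7 | data) = 21/52.
So P(orange next | data) = Σ P(orange next | H) P(H | data) = (1/4)(3/26) + (3/8)(5/26) + (1/2)(15/52) + (5/8)(21/52) = 207/416.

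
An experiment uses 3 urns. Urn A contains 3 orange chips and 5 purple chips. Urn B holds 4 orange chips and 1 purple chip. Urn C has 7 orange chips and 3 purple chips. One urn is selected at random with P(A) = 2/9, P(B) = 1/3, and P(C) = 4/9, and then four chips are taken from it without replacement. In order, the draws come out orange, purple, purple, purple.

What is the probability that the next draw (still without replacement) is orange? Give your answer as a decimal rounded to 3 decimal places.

0.567

For each hypothesis, P(data | H) works out to: P(data | urn A) = (3/8)(5/7)(4/6)(3/5) = 3/28; P(data | urn B) = (4/5)(1/4)(0/3) = 0; P(data | urn C) = (7/10)(3/9)(2/8)(1/7) = 1/120.
Weighting by the prior gives 2/9 · 3/28 = 1/42, 1/3 · 0 = 0, 4/9 · 1/120 = 1/270; with total 26/945.
Normalising, the posterior is P(urn A | data) = 45/52, P(urn B | data) = 0, P(urn C | data) = 7/52.
So P(orange next | data) = Σ P(orange next | H) P(H | data) = (1/2)(45/52) + (1)(7/52) = 59/104.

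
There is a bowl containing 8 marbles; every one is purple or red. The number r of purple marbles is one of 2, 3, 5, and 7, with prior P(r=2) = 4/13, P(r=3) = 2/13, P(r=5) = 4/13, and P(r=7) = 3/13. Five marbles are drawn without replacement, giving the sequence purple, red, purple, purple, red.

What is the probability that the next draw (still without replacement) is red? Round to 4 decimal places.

0.4286

For each hypothesis, P(data | H) works out to: P(data | r = 2) = (2/8)(6/7)(1/6)(0/5) = 0; P(data | r = 3) = (3/8)(5/7)(2/6)(1/5)(4/4) = 1/56; P(data | r = 5) = (5/8)(3/7)(4/6)(3/5)(2/4) = 3/56; P(data | r = 7) = (7/8)(1/7)(6/6)(5/5)(0/4) = 0.
Weighting by the prior gives 4/13 · 0 = 0, 2/13 · 1/56 = 1/364, 4/13 · 3/56 = 3/182, 3/13 · 0 = 0; with total 1/52.
Dividing through by the total gives posterior P(r = 2 | data) = 0, P(r = 3 | data) = 1/7, P(r = 5 | data) = 6/7, P(r = 7 | data) = 0.
So P(red next | data) = Σ P(red next | H) P(H | data) = (1)(1/7) + (1/3)(6/7) = 3/7.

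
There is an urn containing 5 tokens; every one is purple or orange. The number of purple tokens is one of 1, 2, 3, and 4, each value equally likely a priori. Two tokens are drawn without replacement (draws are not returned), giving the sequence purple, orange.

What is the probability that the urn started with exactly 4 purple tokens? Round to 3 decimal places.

0.200

Under each hypothesis, the probability of the observed sequence is: P(data | r = 1) = (1/5)(4/4) = 1/5; P(data | r = 2) = (2/5)(3/4) = 3/10; P(data | r = 3) = (3/5)(2/4) = 3/10; P(data | r = 4) = (4/5)(1/4) = 1/5.
Multiplying each by its prior: 1/4 · 1/5 = 1/20, 1/4 · 3/10 = 3/40, 1/4 · 3/10 = 3/40, 1/4 · 1/5 = 1/20; with total 1/4.
By Bayes' rule, P(r = 4 | data) = (1/20) / (1/4) = 1/5.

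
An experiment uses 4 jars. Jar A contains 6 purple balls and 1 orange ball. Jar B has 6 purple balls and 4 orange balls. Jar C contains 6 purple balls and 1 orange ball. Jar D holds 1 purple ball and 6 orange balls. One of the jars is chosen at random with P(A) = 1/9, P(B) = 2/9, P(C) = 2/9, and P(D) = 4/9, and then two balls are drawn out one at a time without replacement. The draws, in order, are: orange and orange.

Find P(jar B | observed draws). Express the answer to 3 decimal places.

The likelihood of the observed sequence under each hypothesis: P(data | jar A) = (1/7)(0/6) = 0; P(data | jar B) = (4/10)(3/9) = 2/15; P(data | jar C) = (1/7)(0/6) = 0; P(data | jar D) = (6/7)(5/6) = 5/7.
The prior-weighted likelihoods are 1/9 · 0 = 0, 2/9 · 2/15 = 4/135, 2/9 · 0 = 0, 4/9 · 5/7 = 20/63; these sum to 328/945.
Therefore the posterior P(jar B | data) = (4/135) / (328/945) = 7/82.

0.085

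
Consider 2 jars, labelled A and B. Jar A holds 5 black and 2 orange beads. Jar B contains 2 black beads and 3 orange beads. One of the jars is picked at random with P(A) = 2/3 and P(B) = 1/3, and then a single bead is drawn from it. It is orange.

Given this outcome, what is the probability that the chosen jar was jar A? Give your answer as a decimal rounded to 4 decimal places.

0.4878

The likelihood of this draw under each hypothesis: P(data | jar A) = (2/7) = 2/7; P(data | jar B) = (3/5) = 3/5.
Weighting by the prior gives 2/3 · 2/7 = 4/21, 1/3 · 3/5 = 1/5; summing to 41/105.
So P(jar A | data) = (4/21) / (41/105) = 20/41.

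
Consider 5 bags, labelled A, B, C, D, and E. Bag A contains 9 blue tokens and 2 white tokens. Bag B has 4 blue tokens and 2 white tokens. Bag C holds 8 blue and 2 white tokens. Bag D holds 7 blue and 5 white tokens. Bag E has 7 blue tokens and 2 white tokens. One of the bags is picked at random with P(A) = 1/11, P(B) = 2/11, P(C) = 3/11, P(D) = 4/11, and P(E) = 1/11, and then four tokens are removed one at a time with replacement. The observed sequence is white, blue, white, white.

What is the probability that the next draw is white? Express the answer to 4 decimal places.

The likelihood of the observed sequence under each hypothesis: P(data | bag A) = (2/11)(9/11)(2/11)(2/11) = 0.0049177; P(data | bag B) = (2/6)(4/6)(2/6)(2/6) = 0.024691; P(data | bag C) = (2/10)(8/10)(2/10)(2/10) = 0.0064; P(data | bag D) = (5/12)(7/12)(5/12)(5/12) = 0.042197; P(data | bag E) = (2/9)(7/9)(2/9)(2/9) = 0.0085353.
The prior-weighted likelihoods are 1/11 · 0.0049177 = 0.00044706, 2/11 · 0.024691 = 0.0044893, 3/11 · 0.0064 = 0.0017455, 4/11 · 0.042197 = 0.015344, 1/11 · 0.0085353 = 0.00077593; summing to 0.022802.
Normalising, the posterior is P(bag A | data) = 0.019606, P(bag B | data) = 0.19688, P(bag C | data) = 0.076548, P(bag D | data) = 0.67294, P(bag E | data) = 0.034029.
So P(white next | data) = Σ P(white next | H) P(H | data) = (2/11)(0.019606) + (1/3)(0.19688) + (1/5)(0.076548) + (5/12)(0.67294) + (2/9)(0.034029) = 0.37245.

0.3725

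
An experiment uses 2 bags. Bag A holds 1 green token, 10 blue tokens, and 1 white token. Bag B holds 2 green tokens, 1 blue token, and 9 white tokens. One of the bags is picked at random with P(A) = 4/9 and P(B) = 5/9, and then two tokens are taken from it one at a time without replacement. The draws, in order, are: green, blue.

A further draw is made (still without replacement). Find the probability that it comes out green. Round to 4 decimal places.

0.0200

The likelihood of the observed sequence under each hypothesis: P(data | bag A) = (1/12)(10/11) = 5/66; P(data | bag B) = (2/12)(1/11) = 1/66.
The prior-weighted likelihoods are 4/9 · 5/66 = 10/297, 5/9 · 1/66 = 5/594; summing to 25/594.
Dividing through by the total gives posterior P(bag A | data) = 4/5, P(bag B | data) = 1/5.
So P(green next | data) = Σ P(green next | H) P(H | data) = (0)(4/5) + (1/10)(1/5) = 1/50.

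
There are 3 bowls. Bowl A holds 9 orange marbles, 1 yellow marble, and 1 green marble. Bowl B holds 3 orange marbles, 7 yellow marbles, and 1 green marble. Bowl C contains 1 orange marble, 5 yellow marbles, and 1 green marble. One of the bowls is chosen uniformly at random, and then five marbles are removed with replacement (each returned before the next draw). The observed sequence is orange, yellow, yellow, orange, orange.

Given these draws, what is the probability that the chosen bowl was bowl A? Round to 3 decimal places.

Compute the likelihood of the observed sequence for each case: P(data | bowl A) = (9/11)(1/11)(1/11)(9/11)(9/11) = 0.0045265; P(data | bowl B) = (3/11)(7/11)(7/11)(3/11)(3/11) = 0.0082148; P(data | bowl C) = (1/7)(5/7)(5/7)(1/7)(1/7) = 0.0014875.
Weighting by the prior gives 1/3 · 0.0045265 = 0.0015088, 1/3 · 0.0082148 = 0.0027383, 1/3 · 0.0014875 = 0.00049583; these sum to 0.0047429.
By Bayes' rule, P(bowl A | data) = (0.0015088) / (0.0047429) = 0.31812.

0.318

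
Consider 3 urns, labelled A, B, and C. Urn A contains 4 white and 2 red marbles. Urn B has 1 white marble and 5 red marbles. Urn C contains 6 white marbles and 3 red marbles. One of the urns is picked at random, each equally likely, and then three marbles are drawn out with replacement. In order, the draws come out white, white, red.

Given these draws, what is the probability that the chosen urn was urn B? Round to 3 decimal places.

For each hypothesis, P(data | H) works out to: P(data | urn A) = (4/6)(4/6)(2/6) = 4/27; P(data | urn B) = (1/6)(1/6)(5/6) = 5/216; P(data | urn C) = (6/9)(6/9)(3/9) = 4/27.
The prior-weighted likelihoods are 1/3 · 4/27 = 4/81, 1/3 · 5/216 = 5/648, 1/3 · 4/27 = 4/81; with total 23/216.
So P(urn B | data) = (5/648) / (23/216) = 5/69.

0.072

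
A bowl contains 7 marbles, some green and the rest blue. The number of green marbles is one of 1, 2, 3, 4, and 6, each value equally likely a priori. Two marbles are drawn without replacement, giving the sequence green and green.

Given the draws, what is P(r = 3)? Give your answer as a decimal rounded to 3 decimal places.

0.120

For each hypothesis, P(data | H) works out to: P(data | r = 1) = (1/7)(0/6) = 0; P(data | r = 2) = (2/7)(1/6) = 1/21; P(data | r = 3) = (3/7)(2/6) = 1/7; P(data | r = 4) = (4/7)(3/6) = 2/7; P(data | r = 6) = (6/7)(5/6) = 5/7.
Multiplying each by its prior: 1/5 · 0 = 0, 1/5 · 1/21 = 1/105, 1/5 · 1/7 = 1/35, 1/5 · 2/7 = 2/35, 1/5 · 5/7 = 1/7; these sum to 5/21.
By Bayes' rule, P(r = 3 | data) = (1/35) / (5/21) = 3/25.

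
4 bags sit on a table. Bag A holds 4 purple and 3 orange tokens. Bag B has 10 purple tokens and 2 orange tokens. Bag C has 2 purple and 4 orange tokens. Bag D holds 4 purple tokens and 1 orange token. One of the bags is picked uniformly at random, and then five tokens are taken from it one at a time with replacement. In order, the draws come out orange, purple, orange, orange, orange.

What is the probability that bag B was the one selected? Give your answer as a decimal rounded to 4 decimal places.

Compute the likelihood of the observed sequence for each case: P(data | bag A) = (3/7)(4/7)(3/7)(3/7)(3/7) = 0.019278; P(data | bag B) = (2/12)(10/12)(2/12)(2/12)(2/12) = 0.000643; P(data | bag C) = (4/6)(2/6)(4/6)(4/6)(4/6) = 0.065844; P(data | bag D) = (1/5)(4/5)(1/5)(1/5)(1/5) = 0.00128.
Weighting by the prior gives 1/4 · 0.019278 = 0.0048194, 1/4 · 0.000643 = 0.00016075, 1/4 · 0.065844 = 0.016461, 1/4 · 0.00128 = 0.00032; these sum to 0.021761.
So P(bag B | data) = (0.00016075) / (0.021761) = 0.0073871.

0.0074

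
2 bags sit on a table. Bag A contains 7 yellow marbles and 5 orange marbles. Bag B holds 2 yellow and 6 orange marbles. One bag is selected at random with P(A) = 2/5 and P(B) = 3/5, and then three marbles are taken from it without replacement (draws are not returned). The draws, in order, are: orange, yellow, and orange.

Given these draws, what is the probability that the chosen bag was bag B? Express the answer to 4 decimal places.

The likelihood of the observed sequence under each hypothesis: P(data | bag A) = (5/12)(7/11)(4/10) = 0.10606; P(data | bag B) = (6/8)(2/7)(5/6) = 0.17857.
Multiplying each by its prior: 2/5 · 0.10606 = 0.042424, 3/5 · 0.17857 = 0.10714; summing to 0.14957.
Hence P(bag B | data) = (0.10714) / (0.14957) = 0.71635.

0.7164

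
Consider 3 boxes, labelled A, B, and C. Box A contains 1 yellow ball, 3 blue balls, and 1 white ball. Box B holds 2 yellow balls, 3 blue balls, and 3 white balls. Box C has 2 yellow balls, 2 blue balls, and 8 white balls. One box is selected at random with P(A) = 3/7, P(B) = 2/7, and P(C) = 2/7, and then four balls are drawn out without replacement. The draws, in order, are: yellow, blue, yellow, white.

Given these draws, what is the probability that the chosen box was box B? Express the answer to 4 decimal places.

0.7991

The likelihood of the observed sequence under each hypothesis: P(data | box A) = (1/5)(3/4)(0/3) = 0; P(data | box B) = (2/8)(3/7)(1/6)(3/5) = 0.010714; P(data | box C) = (2/12)(2/11)(1/10)(8/9) = 0.0026936.
The prior-weighted likelihoods are 3/7 · 0 = 0, 2/7 · 0.010714 = 0.0030612, 2/7 · 0.0026936 = 0.0007696; these sum to 0.0038308.
Therefore the posterior P(box B | data) = (0.0030612) / (0.0038308) = 0.7991.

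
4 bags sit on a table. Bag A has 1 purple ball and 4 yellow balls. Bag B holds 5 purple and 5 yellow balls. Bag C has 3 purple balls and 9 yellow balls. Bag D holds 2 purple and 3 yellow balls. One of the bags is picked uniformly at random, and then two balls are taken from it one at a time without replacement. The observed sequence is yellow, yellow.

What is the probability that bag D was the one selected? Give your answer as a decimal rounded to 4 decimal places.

0.1799

The likelihood of the observed sequence under each hypothesis: P(data | bag A) = (4/5)(3/4) = 0.6; P(data | bag B) = (5/10)(4/9) = 0.22222; P(data | bag C) = (9/12)(8/11) = 0.54545; P(data | bag D) = (3/5)(2/4) = 0.3.
Multiplying each by its prior: 1/4 · 0.6 = 0.15, 1/4 · 0.22222 = 0.055556, 1/4 · 0.54545 = 0.13636, 1/4 · 0.3 = 0.075; with total 0.41692.
Therefore the posterior P(bag D | data) = (0.075) / (0.41692) = 0.17989.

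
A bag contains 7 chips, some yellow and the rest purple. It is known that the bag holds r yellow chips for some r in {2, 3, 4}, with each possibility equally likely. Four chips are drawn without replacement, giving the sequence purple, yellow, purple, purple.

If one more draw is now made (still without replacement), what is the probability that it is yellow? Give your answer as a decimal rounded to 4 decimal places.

Under each hypothesis, the probability of the observed sequence is: P(data | r = 2) = (5/7)(2/6)(4/5)(3/4) = 1/7; P(data | r = 3) = (4/7)(3/6)(3/5)(2/4) = 3/35; P(data | r = 4) = (3/7)(4/6)(2/5)(1/4) = 1/35.
Weighting by the prior gives 1/3 · 1/7 = 1/21, 1/3 · 3/35 = 1/35, 1/3 · 1/35 = 1/105; these sum to 3/35.
The posterior is then P(r = 2 | data) = 5/9, P(r = 3 | data) = 1/3, P(r = 4 | data) = 1/9.
The predictive probability is P(yellow next | data) = (1/3)(5/9) + (2/3)(1/3) + (1)(1/9) = 14/27.

0.5185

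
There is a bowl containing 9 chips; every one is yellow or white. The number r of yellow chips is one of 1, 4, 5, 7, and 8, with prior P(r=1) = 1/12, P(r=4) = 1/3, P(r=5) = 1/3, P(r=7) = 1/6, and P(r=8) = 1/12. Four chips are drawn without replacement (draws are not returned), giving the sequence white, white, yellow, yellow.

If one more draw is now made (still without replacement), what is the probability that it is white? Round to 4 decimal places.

Under each hypothesis, the probability of the observed sequence is: P(data | r = 1) = (8/9)(7/8)(1/7)(0/6) = 0; P(data | r = 4) = (5/9)(4/8)(4/7)(3/6) = 5/63; P(data | r = 5) = (4/9)(3/8)(5/7)(4/6) = 5/63; P(data | r = 7) = (2/9)(1/8)(7/7)(6/6) = 1/36; P(data | r = 8) = (1/9)(0/8) = 0.
Weighting by the prior gives 1/12 · 0 = 0, 1/3 · 5/63 = 5/189, 1/3 · 5/63 = 5/189, 1/6 · 1/36 = 1/216, 1/12 · 0 = 0; summing to 29/504.
The posterior is then P(r = 1 | data) = 0, P(r = 4 | data) = 40/87, P(r = 5 | data) = 40/87, P(r = 7 | data) = 7/87, P(r = 8 | data) = 0.
The predictive probability is P(white next | data) = (3/5)(40/87) + (2/5)(40/87) + (0)(7/87) = 40/87.

0.4598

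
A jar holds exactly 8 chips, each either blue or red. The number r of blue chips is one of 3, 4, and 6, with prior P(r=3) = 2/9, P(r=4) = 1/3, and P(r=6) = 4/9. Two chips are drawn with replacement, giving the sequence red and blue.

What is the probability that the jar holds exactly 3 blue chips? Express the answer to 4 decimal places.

The likelihood of the observed sequence under each hypothesis: P(data | r = 3) = (5/8)(3/8) = 15/64; P(data | r = 4) = (4/8)(4/8) = 1/4; P(data | r = 6) = (2/8)(6/8) = 3/16.
Weighting by the prior gives 2/9 · 15/64 = 5/96, 1/3 · 1/4 = 1/12, 4/9 · 3/16 = 1/12; with total 7/32.
Therefore the posterior P(r = 3 | data) = (5/96) / (7/32) = 5/21.

0.2381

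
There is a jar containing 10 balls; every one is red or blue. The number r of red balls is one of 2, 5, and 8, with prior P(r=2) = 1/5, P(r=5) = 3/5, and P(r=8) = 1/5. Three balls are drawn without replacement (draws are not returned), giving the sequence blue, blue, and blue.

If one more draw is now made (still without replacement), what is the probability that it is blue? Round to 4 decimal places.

Compute the likelihood of the observed sequence for each case: P(data | r = 2) = (8/10)(7/9)(6/8) = 7/15; P(data | r = 5) = (5/10)(4/9)(3/8) = 1/12; P(data | r = 8) = (2/10)(1/9)(0/8) = 0.
The prior-weighted likelihoods are 1/5 · 7/15 = 7/75, 3/5 · 1/12 = 1/20, 1/5 · 0 = 0; with total 43/300.
Normalising, the posterior is P(r = 2 | data) = 28/43, P(r = 5 | data) = 15/43, P(r = 8 | data) = 0.
So P(blue next | data) = Σ P(blue next | H) P(H | data) = (5/7)(28/43) + (2/7)(15/43) = 170/301.

0.5648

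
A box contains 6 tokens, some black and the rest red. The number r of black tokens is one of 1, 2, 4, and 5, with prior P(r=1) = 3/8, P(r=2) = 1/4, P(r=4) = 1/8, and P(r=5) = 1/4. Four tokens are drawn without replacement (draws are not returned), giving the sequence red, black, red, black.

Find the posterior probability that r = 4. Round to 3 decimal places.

Compute the likelihood of the observed sequence for each case: P(data | r = 1) = (5/6)(1/5)(4/4)(0/3) = 0; P(data | r = 2) = (4/6)(2/5)(3/4)(1/3) = 1/15; P(data | r = 4) = (2/6)(4/5)(1/4)(3/3) = 1/15; P(data | r = 5) = (1/6)(5/5)(0/4) = 0.
Multiplying each by its prior: 3/8 · 0 = 0, 1/4 · 1/15 = 1/60, 1/8 · 1/15 = 1/120, 1/4 · 0 = 0; summing to 1/40.
By Bayes' rule, P(r = 4 | data) = (1/120) / (1/40) = 1/3.

0.333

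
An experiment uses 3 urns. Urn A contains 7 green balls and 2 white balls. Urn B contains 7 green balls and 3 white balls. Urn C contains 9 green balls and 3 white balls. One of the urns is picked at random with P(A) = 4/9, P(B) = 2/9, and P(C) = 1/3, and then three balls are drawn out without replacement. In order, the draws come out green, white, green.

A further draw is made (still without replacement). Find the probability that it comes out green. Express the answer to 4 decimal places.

0.7876

Compute the likelihood of the observed sequence for each case: P(data | urn A) = (7/9)(2/8)(6/7) = 0.16667; P(data | urn B) = (7/10)(3/9)(6/8) = 0.175; P(data | urn C) = (9/12)(3/11)(8/10) = 0.16364.
The prior-weighted likelihoods are 4/9 · 0.16667 = 0.074074, 2/9 · 0.175 = 0.038889, 1/3 · 0.16364 = 0.054545; summing to 0.16751.
Normalising, the posterior is P(urn A | data) = 0.44221, P(urn B | data) = 0.23216, P(urn C | data) = 0.32563.
The predictive probability is P(green next | data) = (5/6)(0.44221) + (5/7)(0.23216) + (7/9)(0.32563) = 0.7876.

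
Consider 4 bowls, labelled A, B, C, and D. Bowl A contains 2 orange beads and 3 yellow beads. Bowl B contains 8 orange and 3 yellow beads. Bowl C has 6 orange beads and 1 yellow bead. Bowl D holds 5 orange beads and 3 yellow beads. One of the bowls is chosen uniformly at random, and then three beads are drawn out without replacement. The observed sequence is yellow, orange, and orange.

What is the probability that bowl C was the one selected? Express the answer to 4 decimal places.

For each hypothesis, P(data | H) works out to: P(data | bowl A) = (3/5)(2/4)(1/3) = 0.1; P(data | bowl B) = (3/11)(8/10)(7/9) = 0.1697; P(data | bowl C) = (1/7)(6/6)(5/5) = 0.14286; P(data | bowl D) = (3/8)(5/7)(4/6) = 0.17857.
Multiplying each by its prior: 1/4 · 0.1 = 0.025, 1/4 · 0.1697 = 0.042424, 1/4 · 0.14286 = 0.035714, 1/4 · 0.17857 = 0.044643; summing to 0.14778.
So P(bowl C | data) = (0.035714) / (0.14778) = 0.24167.

0.2417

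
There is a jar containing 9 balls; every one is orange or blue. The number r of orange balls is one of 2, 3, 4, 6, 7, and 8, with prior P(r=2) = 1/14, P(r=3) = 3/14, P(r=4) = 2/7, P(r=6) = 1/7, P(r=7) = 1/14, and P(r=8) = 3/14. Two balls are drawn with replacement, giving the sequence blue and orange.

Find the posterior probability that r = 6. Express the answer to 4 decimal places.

0.1622

Under each hypothesis, the probability of the observed sequence is: P(data | r = 2) = (7/9)(2/9) = 14/81; P(data | r = 3) = (6/9)(3/9) = 2/9; P(data | r = 4) = (5/9)(4/9) = 20/81; P(data | r = 6) = (3/9)(6/9) = 2/9; P(data | r = 7) = (2/9)(7/9) = 14/81; P(data | r = 8) = (1/9)(8/9) = 8/81.
Weighting by the prior gives 1/14 · 14/81 = 1/81, 3/14 · 2/9 = 1/21, 2/7 · 20/81 = 40/567, 1/7 · 2/9 = 2/63, 1/14 · 14/81 = 1/81, 3/14 · 8/81 = 4/189; these sum to 37/189.
Hence P(r = 6 | data) = (2/63) / (37/189) = 6/37.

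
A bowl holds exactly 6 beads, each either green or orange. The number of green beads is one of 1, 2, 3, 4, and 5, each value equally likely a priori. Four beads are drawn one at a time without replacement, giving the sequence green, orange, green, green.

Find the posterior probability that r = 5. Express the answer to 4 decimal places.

Under each hypothesis, the probability of the observed sequence is: P(data | r = 1) = (1/6)(5/5)(0/4) = 0; P(data | r = 2) = (2/6)(4/5)(1/4)(0/3) = 0; P(data | r = 3) = (3/6)(3/5)(2/4)(1/3) = 1/20; P(data | r = 4) = (4/6)(2/5)(3/4)(2/3) = 2/15; P(data | r = 5) = (5/6)(1/5)(4/4)(3/3) = 1/6.
Multiplying each by its prior: 1/5 · 0 = 0, 1/5 · 0 = 0, 1/5 · 1/20 = 1/100, 1/5 · 2/15 = 2/75, 1/5 · 1/6 = 1/30; with total 7/100.
Hence P(r = 5 | data) = (1/30) / (7/100) = 10/21.

0.4762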